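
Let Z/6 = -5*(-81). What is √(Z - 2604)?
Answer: I*√174 ≈ 13.191*I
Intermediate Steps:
Z = 2430 (Z = 6*(-5*(-81)) = 6*405 = 2430)
√(Z - 2604) = √(2430 - 2604) = √(-174) = I*√174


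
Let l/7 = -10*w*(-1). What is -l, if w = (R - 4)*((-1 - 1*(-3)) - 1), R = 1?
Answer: 210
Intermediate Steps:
w = -3 (w = (1 - 4)*((-1 - 1*(-3)) - 1) = -3*((-1 + 3) - 1) = -3*(2 - 1) = -3*1 = -3)
l = -210 (l = 7*(-10*(-3)*(-1)) = 7*(30*(-1)) = 7*(-30) = -210)
-l = -1*(-210) = 210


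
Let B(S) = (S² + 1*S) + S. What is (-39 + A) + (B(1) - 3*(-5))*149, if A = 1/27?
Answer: 71362/27 ≈ 2643.0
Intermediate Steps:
A = 1/27 ≈ 0.037037
B(S) = S² + 2*S (B(S) = (S² + S) + S = (S + S²) + S = S² + 2*S)
(-39 + A) + (B(1) - 3*(-5))*149 = (-39 + 1/27) + (1*(2 + 1) - 3*(-5))*149 = -1052/27 + (1*3 + 15)*149 = -1052/27 + (3 + 15)*149 = -1052/27 + 18*149 = -1052/27 + 2682 = 71362/27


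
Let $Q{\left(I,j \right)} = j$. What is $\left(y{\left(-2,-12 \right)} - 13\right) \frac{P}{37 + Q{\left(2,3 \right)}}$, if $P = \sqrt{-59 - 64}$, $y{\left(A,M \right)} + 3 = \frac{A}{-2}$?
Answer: $- \frac{3 i \sqrt{123}}{8} \approx - 4.159 i$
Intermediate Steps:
$y{\left(A,M \right)} = -3 - \frac{A}{2}$ ($y{\left(A,M \right)} = -3 + \frac{A}{-2} = -3 + A \left(- \frac{1}{2}\right) = -3 - \frac{A}{2}$)
$P = i \sqrt{123}$ ($P = \sqrt{-123} = i \sqrt{123} \approx 11.091 i$)
$\left(y{\left(-2,-12 \right)} - 13\right) \frac{P}{37 + Q{\left(2,3 \right)}} = \left(\left(-3 - -1\right) - 13\right) \frac{i \sqrt{123}}{37 + 3} = \left(\left(-3 + 1\right) - 13\right) \frac{i \sqrt{123}}{40} = \left(-2 - 13\right) i \sqrt{123} \cdot \frac{1}{40} = - 15 \frac{i \sqrt{123}}{40} = - \frac{3 i \sqrt{123}}{8}$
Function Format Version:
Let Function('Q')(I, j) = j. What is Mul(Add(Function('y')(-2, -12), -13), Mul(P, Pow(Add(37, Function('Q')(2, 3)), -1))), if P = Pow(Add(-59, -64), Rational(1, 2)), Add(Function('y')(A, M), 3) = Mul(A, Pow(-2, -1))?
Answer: Mul(Rational(-3, 8), I, Pow(123, Rational(1, 2))) ≈ Mul(-4.1590, I)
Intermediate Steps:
Function('y')(A, M) = Add(-3, Mul(Rational(-1, 2), A)) (Function('y')(A, M) = Add(-3, Mul(A, Pow(-2, -1))) = Add(-3, Mul(A, Rational(-1, 2))) = Add(-3, Mul(Rational(-1, 2), A)))
P = Mul(I, Pow(123, Rational(1, 2))) (P = Pow(-123, Rational(1, 2)) = Mul(I, Pow(123, Rational(1, 2))) ≈ Mul(11.091, I))
Mul(Add(Function('y')(-2, -12), -13), Mul(P, Pow(Add(37, Function('Q')(2, 3)), -1))) = Mul(Add(Add(-3, Mul(Rational(-1, 2), -2)), -13), Mul(Mul(I, Pow(123, Rational(1, 2))), Pow(Add(37, 3), -1))) = Mul(Add(Add(-3, 1), -13), Mul(Mul(I, Pow(123, Rational(1, 2))), Pow(40, -1))) = Mul(Add(-2, -13), Mul(Mul(I, Pow(123, Rational(1, 2))), Rational(1, 40))) = Mul(-15, Mul(Rational(1, 40), I, Pow(123, Rational(1, 2)))) = Mul(Rational(-3, 8), I, Pow(123, Rational(1, 2)))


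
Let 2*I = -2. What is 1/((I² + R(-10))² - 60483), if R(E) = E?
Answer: -1/60402 ≈ -1.6556e-5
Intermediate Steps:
I = -1 (I = (½)*(-2) = -1)
1/((I² + R(-10))² - 60483) = 1/(((-1)² - 10)² - 60483) = 1/((1 - 10)² - 60483) = 1/((-9)² - 60483) = 1/(81 - 60483) = 1/(-60402) = -1/60402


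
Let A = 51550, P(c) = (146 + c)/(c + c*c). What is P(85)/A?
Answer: 231/376830500 ≈ 6.1301e-7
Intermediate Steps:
P(c) = (146 + c)/(c + c**2)
P(85)/A = ((146 + 85)/(85*(1 + 85)))/51550 = ((1/85)*231/86)*(1/51550) = ((1/85)*(1/86)*231)*(1/51550) = (231/7310)*(1/51550) = 231/376830500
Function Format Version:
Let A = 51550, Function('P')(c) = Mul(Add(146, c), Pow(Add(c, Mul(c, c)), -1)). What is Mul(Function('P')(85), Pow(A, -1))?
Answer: Rational(231, 376830500) ≈ 6.1301e-7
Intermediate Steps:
Function('P')(c) = Mul(Pow(Add(c, Pow(c, 2)), -1), Add(146, c)) (Function('P')(c) = Mul(Add(146, c), Pow(Add(c, Pow(c, 2)), -1)) = Mul(Pow(Add(c, Pow(c, 2)), -1), Add(146, c)))
Mul(Function('P')(85), Pow(A, -1)) = Mul(Mul(Pow(85, -1), Pow(Add(1, 85), -1), Add(146, 85)), Pow(51550, -1)) = Mul(Mul(Rational(1, 85), Pow(86, -1), 231), Rational(1, 51550)) = Mul(Mul(Rational(1, 85), Rational(1, 86), 231), Rational(1, 51550)) = Mul(Rational(231, 7310), Rational(1, 51550)) = Rational(231, 376830500)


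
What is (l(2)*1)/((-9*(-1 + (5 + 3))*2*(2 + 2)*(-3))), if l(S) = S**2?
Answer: 1/378 ≈ 0.0026455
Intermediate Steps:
(l(2)*1)/((-9*(-1 + (5 + 3))*2*(2 + 2)*(-3))) = (2**2*1)/((-9*(-1 + (5 + 3))*2*(2 + 2)*(-3))) = (4*1)/((-9*(-1 + 8)*2*4*(-3))) = 4/((-63*8*(-3))) = 4/((-9*56*(-3))) = 4/((-504*(-3))) = 4/1512 = 4*(1/1512) = 1/378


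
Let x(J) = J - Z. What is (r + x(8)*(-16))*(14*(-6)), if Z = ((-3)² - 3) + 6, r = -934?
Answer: 73080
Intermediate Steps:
Z = 12 (Z = (9 - 3) + 6 = 6 + 6 = 12)
x(J) = -12 + J (x(J) = J - 1*12 = J - 12 = -12 + J)
(r + x(8)*(-16))*(14*(-6)) = (-934 + (-12 + 8)*(-16))*(14*(-6)) = (-934 - 4*(-16))*(-84) = (-934 + 64)*(-84) = -870*(-84) = 73080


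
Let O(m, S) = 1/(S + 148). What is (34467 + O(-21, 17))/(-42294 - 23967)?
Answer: -5687056/10933065 ≈ -0.52017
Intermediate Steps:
O(m, S) = 1/(148 + S)
(34467 + O(-21, 17))/(-42294 - 23967) = (34467 + 1/(148 + 17))/(-42294 - 23967) = (34467 + 1/165)/(-66261) = (34467 + 1/165)*(-1/66261) = (5687056/165)*(-1/66261) = -5687056/10933065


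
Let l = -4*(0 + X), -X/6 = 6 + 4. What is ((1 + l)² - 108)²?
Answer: 3360868729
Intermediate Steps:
X = -60 (X = -6*(6 + 4) = -6*10 = -60)
l = 240 (l = -4*(0 - 60) = -4*(-60) = 240)
((1 + l)² - 108)² = ((1 + 240)² - 108)² = (241² - 108)² = (58081 - 108)² = 57973² = 3360868729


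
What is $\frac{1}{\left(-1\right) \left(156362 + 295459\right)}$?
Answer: $- \frac{1}{451821} \approx -2.2133 \cdot 10^{-6}$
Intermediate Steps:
$\frac{1}{\left(-1\right) \left(156362 + 295459\right)} = \frac{1}{\left(-1\right) 451821} = \frac{1}{-451821} = - \frac{1}{451821}$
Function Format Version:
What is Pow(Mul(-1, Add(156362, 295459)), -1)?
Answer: Rational(-1, 451821) ≈ -2.2133e-6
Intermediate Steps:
Pow(Mul(-1, Add(156362, 295459)), -1) = Pow(Mul(-1, 451821), -1) = Pow(-451821, -1) = Rational(-1, 451821)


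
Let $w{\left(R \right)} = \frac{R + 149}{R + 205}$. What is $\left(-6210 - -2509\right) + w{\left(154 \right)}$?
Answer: $- \frac{1328356}{359} \approx -3700.2$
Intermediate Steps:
$w{\left(R \right)} = \frac{149 + R}{205 + R}$
$\left(-6210 - -2509\right) + w{\left(154 \right)} = \left(-6210 - -2509\right) + \frac{149 + 154}{205 + 154} = \left(-6210 + 2509\right) + \frac{1}{359} \cdot 303 = -3701 + \frac{1}{359} \cdot 303 = -3701 + \frac{303}{359} = - \frac{1328356}{359}$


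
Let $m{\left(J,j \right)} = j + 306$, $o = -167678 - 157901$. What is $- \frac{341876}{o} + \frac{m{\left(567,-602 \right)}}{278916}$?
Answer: $\frac{23814578758}{22702298091} \approx 1.049$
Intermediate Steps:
$o = -325579$ ($o = -167678 - 157901 = -325579$)
$m{\left(J,j \right)} = 306 + j$
$- \frac{341876}{o} + \frac{m{\left(567,-602 \right)}}{278916} = - \frac{341876}{-325579} + \frac{306 - 602}{278916} = \left(-341876\right) \left(- \frac{1}{325579}\right) - \frac{74}{69729} = \frac{341876}{325579} - \frac{74}{69729} = \frac{23814578758}{22702298091}$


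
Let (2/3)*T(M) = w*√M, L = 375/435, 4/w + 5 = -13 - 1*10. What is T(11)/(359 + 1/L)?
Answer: -75*√11/126056 ≈ -0.0019733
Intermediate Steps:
w = -⅐ (w = 4/(-5 + (-13 - 1*10)) = 4/(-5 + (-13 - 10)) = 4/(-5 - 23) = 4/(-28) = 4*(-1/28) = -⅐ ≈ -0.14286)
L = 25/29 (L = 375*(1/435) = 25/29 ≈ 0.86207)
T(M) = -3*√M/14 (T(M) = 3*(-√M/7)/2 = -3*√M/14)
T(11)/(359 + 1/L) = (-3*√11/14)/(359 + 1/(25/29)) = (-3*√11/14)/(359 + 29/25) = (-3*√11/14)/(9004/25) = -3*√11/14*(25/9004) = -75*√11/126056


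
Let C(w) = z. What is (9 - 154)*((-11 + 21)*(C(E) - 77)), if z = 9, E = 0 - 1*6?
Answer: 98600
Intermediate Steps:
E = -6 (E = 0 - 6 = -6)
C(w) = 9
(9 - 154)*((-11 + 21)*(C(E) - 77)) = (9 - 154)*((-11 + 21)*(9 - 77)) = -1450*(-68) = -145*(-680) = 98600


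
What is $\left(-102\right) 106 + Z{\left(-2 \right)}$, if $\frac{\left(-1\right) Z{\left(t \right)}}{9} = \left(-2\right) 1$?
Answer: $-10794$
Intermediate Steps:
$Z{\left(t \right)} = 18$ ($Z{\left(t \right)} = - 9 \left(\left(-2\right) 1\right) = \left(-9\right) \left(-2\right) = 18$)
$\left(-102\right) 106 + Z{\left(-2 \right)} = \left(-102\right) 106 + 18 = -10812 + 18 = -10794$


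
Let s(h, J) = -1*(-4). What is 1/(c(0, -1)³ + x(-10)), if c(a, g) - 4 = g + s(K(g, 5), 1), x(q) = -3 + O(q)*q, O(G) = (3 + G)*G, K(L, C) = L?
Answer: -1/360 ≈ -0.0027778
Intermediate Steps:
O(G) = G*(3 + G)
s(h, J) = 4
x(q) = -3 + q²*(3 + q) (x(q) = -3 + (q*(3 + q))*q = -3 + q²*(3 + q))
c(a, g) = 8 + g (c(a, g) = 4 + (g + 4) = 4 + (4 + g) = 8 + g)
1/(c(0, -1)³ + x(-10)) = 1/((8 - 1)³ + (-3 + (-10)²*(3 - 10))) = 1/(7³ + (-3 + 100*(-7))) = 1/(343 + (-3 - 700)) = 1/(343 - 703) = 1/(-360) = -1/360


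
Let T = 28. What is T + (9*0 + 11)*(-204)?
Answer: -2216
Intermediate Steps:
T + (9*0 + 11)*(-204) = 28 + (9*0 + 11)*(-204) = 28 + (0 + 11)*(-204) = 28 + 11*(-204) = 28 - 2244 = -2216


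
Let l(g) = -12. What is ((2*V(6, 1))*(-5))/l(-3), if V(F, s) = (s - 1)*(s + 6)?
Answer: 0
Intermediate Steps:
V(F, s) = (-1 + s)*(6 + s)
((2*V(6, 1))*(-5))/l(-3) = ((2*(-6 + 1**2 + 5*1))*(-5))/(-12) = ((2*(-6 + 1 + 5))*(-5))*(-1/12) = ((2*0)*(-5))*(-1/12) = (0*(-5))*(-1/12) = 0*(-1/12) = 0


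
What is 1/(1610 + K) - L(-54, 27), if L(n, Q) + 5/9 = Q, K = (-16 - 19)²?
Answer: -74969/2835 ≈ -26.444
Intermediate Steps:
K = 1225 (K = (-35)² = 1225)
L(n, Q) = -5/9 + Q
1/(1610 + K) - L(-54, 27) = 1/(1610 + 1225) - (-5/9 + 27) = 1/2835 - 1*238/9 = 1/2835 - 238/9 = -74969/2835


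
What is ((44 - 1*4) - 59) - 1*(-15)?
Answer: -4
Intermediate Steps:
((44 - 1*4) - 59) - 1*(-15) = ((44 - 4) - 59) + 15 = (40 - 59) + 15 = -19 + 15 = -4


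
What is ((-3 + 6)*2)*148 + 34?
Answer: 922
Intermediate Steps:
((-3 + 6)*2)*148 + 34 = (3*2)*148 + 34 = 6*148 + 34 = 888 + 34 = 922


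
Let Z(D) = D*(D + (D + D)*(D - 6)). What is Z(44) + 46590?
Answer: 195662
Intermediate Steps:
Z(D) = D*(D + 2*D*(-6 + D)) (Z(D) = D*(D + (2*D)*(-6 + D)) = D*(D + 2*D*(-6 + D)))
Z(44) + 46590 = 44²*(-11 + 2*44) + 46590 = 1936*(-11 + 88) + 46590 = 1936*77 + 46590 = 149072 + 46590 = 195662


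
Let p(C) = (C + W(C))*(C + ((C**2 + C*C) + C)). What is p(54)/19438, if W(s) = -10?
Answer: 130680/9719 ≈ 13.446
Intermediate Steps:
p(C) = (-10 + C)*(2*C + 2*C**2) (p(C) = (C - 10)*(C + ((C**2 + C*C) + C)) = (-10 + C)*(C + ((C**2 + C**2) + C)) = (-10 + C)*(C + (2*C**2 + C)) = (-10 + C)*(C + (C + 2*C**2)) = (-10 + C)*(2*C + 2*C**2))
p(54)/19438 = (2*54*(-10 + 54**2 - 9*54))/19438 = (2*54*(-10 + 2916 - 486))*(1/19438) = (2*54*2420)*(1/19438) = 261360*(1/19438) = 130680/9719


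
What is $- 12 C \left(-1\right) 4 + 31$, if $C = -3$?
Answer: $-113$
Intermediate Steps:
$- 12 C \left(-1\right) 4 + 31 = - 12 \left(-3\right) \left(-1\right) 4 + 31 = - 12 \cdot 3 \cdot 4 + 31 = \left(-12\right) 12 + 31 = -144 + 31 = -113$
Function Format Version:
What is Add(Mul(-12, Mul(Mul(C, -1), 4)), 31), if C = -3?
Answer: -113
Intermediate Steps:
Add(Mul(-12, Mul(Mul(C, -1), 4)), 31) = Add(Mul(-12, Mul(Mul(-3, -1), 4)), 31) = Add(Mul(-12, Mul(3, 4)), 31) = Add(Mul(-12, 12), 31) = Add(-144, 31) = -113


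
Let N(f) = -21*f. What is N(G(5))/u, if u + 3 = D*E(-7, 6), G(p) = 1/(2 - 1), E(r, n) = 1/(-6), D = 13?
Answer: 126/31 ≈ 4.0645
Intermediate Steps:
E(r, n) = -⅙
G(p) = 1 (G(p) = 1/1 = 1)
u = -31/6 (u = -3 + 13*(-⅙) = -3 - 13/6 = -31/6 ≈ -5.1667)
N(G(5))/u = (-21*1)/(-31/6) = -21*(-6/31) = 126/31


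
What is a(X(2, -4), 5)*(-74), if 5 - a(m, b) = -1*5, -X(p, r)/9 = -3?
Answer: -740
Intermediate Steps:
X(p, r) = 27 (X(p, r) = -9*(-3) = 27)
a(m, b) = 10 (a(m, b) = 5 - (-1)*5 = 5 - 1*(-5) = 5 + 5 = 10)
a(X(2, -4), 5)*(-74) = 10*(-74) = -740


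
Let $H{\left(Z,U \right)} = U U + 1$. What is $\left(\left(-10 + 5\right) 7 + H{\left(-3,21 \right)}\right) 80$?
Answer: $32560$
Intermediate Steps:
$H{\left(Z,U \right)} = 1 + U^{2}$ ($H{\left(Z,U \right)} = U^{2} + 1 = 1 + U^{2}$)
$\left(\left(-10 + 5\right) 7 + H{\left(-3,21 \right)}\right) 80 = \left(\left(-10 + 5\right) 7 + \left(1 + 21^{2}\right)\right) 80 = \left(\left(-5\right) 7 + \left(1 + 441\right)\right) 80 = \left(-35 + 442\right) 80 = 407 \cdot 80 = 32560$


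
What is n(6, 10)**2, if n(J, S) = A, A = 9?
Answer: 81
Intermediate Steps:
n(J, S) = 9
n(6, 10)**2 = 9**2 = 81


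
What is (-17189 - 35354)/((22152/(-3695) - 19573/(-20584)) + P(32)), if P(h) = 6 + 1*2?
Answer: -3996309188840/224808507 ≈ -17777.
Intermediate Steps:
P(h) = 8 (P(h) = 6 + 2 = 8)
(-17189 - 35354)/((22152/(-3695) - 19573/(-20584)) + P(32)) = (-17189 - 35354)/((22152/(-3695) - 19573/(-20584)) + 8) = -52543/((22152*(-1/3695) - 19573*(-1/20584)) + 8) = -52543/((-22152/3695 + 19573/20584) + 8) = -52543/(-383654533/76057880 + 8) = -52543/224808507/76057880 = -52543*76057880/224808507 = -3996309188840/224808507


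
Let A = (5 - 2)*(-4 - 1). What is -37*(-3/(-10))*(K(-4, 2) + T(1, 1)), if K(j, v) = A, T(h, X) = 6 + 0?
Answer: 999/10 ≈ 99.900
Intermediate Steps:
T(h, X) = 6
A = -15 (A = 3*(-5) = -15)
K(j, v) = -15
-37*(-3/(-10))*(K(-4, 2) + T(1, 1)) = -37*(-3/(-10))*(-15 + 6) = -37*(-3*(-⅒))*(-9) = -111*(-9)/10 = -37*(-27/10) = 999/10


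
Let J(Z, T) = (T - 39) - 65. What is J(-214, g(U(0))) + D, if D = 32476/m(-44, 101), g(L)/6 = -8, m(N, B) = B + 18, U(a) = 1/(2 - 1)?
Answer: 14388/119 ≈ 120.91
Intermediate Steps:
U(a) = 1 (U(a) = 1/1 = 1)
m(N, B) = 18 + B
g(L) = -48 (g(L) = 6*(-8) = -48)
J(Z, T) = -104 + T (J(Z, T) = (-39 + T) - 65 = -104 + T)
D = 32476/119 (D = 32476/(18 + 101) = 32476/119 ≈ 272.91)
J(-214, g(U(0))) + D = (-104 - 48) + 32476/119 = -152 + 32476/119 = 14388/119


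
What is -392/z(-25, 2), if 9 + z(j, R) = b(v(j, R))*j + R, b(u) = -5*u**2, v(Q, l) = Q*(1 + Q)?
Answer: -392/44999993 ≈ -8.7111e-6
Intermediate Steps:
z(j, R) = -9 + R - 5*j**3*(1 + j)**2 (z(j, R) = -9 + ((-5*j**2*(1 + j)**2)*j + R) = -9 + (-5*j**3*(1 + j)**2 + R) = -9 + (R - 5*j**3*(1 + j)**2) = -9 + R - 5*j**3*(1 + j)**2)
-392/z(-25, 2) = -392/(-9 + 2 - 5*(-25)**3*(1 - 25)**2) = -392/(-9 + 2 - 5*(-15625)*(-24)**2) = -392/(-9 + 2 - 5*(-15625)*576) = -392/(-9 + 2 + 45000000) = -392/44999993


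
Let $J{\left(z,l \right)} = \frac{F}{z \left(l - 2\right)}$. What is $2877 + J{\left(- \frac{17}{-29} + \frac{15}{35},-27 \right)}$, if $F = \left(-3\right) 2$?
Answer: $\frac{296352}{103} \approx 2877.2$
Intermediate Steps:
$F = -6$
$J{\left(z,l \right)} = - \frac{6}{z \left(-2 + l\right)}$ ($J{\left(z,l \right)} = - \frac{6}{z \left(l - 2\right)} = - \frac{6}{z \left(-2 + l\right)}$)
$2877 + J{\left(- \frac{17}{-29} + \frac{15}{35},-27 \right)} = 2877 - \frac{6}{\left(- \frac{17}{-29} + \frac{15}{35}\right) \left(-2 - 27\right)} = 2877 - \frac{6}{\left(\left(-17\right) \left(- \frac{1}{29}\right) + 15 \cdot \frac{1}{35}\right) \left(-29\right)} = 2877 - 6 \frac{1}{\frac{17}{29} + \frac{3}{7}} \left(- \frac{1}{29}\right) = 2877 - 6 \frac{1}{\frac{206}{203}} \left(- \frac{1}{29}\right) = 2877 - \frac{609}{103} \left(- \frac{1}{29}\right) = 2877 + \frac{21}{103} = \frac{296352}{103}$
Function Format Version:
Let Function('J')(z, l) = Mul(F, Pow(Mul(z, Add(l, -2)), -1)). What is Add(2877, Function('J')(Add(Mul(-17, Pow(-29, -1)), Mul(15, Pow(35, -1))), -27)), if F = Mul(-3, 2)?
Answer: Rational(296352, 103) ≈ 2877.2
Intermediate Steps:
F = -6
Function('J')(z, l) = Mul(-6, Pow(z, -1), Pow(Add(-2, l), -1)) (Function('J')(z, l) = Mul(-6, Pow(Mul(z, Add(l, -2)), -1)) = Mul(-6, Pow(Mul(z, Add(-2, l)), -1)) = Mul(-6, Mul(Pow(z, -1), Pow(Add(-2, l), -1))) = Mul(-6, Pow(z, -1), Pow(Add(-2, l), -1)))
Add(2877, Function('J')(Add(Mul(-17, Pow(-29, -1)), Mul(15, Pow(35, -1))), -27)) = Add(2877, Mul(-6, Pow(Add(Mul(-17, Pow(-29, -1)), Mul(15, Pow(35, -1))), -1), Pow(Add(-2, -27), -1))) = Add(2877, Mul(-6, Pow(Add(Mul(-17, Rational(-1, 29)), Mul(15, Rational(1, 35))), -1), Pow(-29, -1))) = Add(2877, Mul(-6, Pow(Add(Rational(17, 29), Rational(3, 7)), -1), Rational(-1, 29))) = Add(2877, Mul(-6, Pow(Rational(206, 203), -1), Rational(-1, 29))) = Add(2877, Mul(-6, Rational(203, 206), Rational(-1, 29))) = Add(2877, Rational(21, 103)) = Rational(296352, 103)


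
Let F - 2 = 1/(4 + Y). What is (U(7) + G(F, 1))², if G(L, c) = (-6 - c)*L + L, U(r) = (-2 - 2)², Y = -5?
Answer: 100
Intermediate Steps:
U(r) = 16 (U(r) = (-4)² = 16)
F = 1 (F = 2 + 1/(4 - 5) = 2 + 1/(-1) = 2 - 1 = 1)
G(L, c) = L + L*(-6 - c) (G(L, c) = L*(-6 - c) + L = L + L*(-6 - c))
(U(7) + G(F, 1))² = (16 - 1*1*(5 + 1))² = (16 - 1*1*6)² = (16 - 6)² = 10² = 100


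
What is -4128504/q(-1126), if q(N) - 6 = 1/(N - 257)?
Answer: -5709721032/8297 ≈ -6.8817e+5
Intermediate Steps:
q(N) = 6 + 1/(-257 + N) (q(N) = 6 + 1/(N - 257) = 6 + 1/(-257 + N))
-4128504/q(-1126) = -4128504*(-257 - 1126)/(-1541 + 6*(-1126)) = -4128504*(-1383/(-1541 - 6756)) = -4128504/((-1/1383*(-8297))) = -4128504/8297/1383 = -4128504*1383/8297 = -5709721032/8297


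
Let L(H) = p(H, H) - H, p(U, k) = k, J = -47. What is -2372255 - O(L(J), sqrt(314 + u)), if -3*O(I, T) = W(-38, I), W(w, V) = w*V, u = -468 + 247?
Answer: -2372255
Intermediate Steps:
u = -221
L(H) = 0 (L(H) = H - H = 0)
W(w, V) = V*w
O(I, T) = 38*I/3 (O(I, T) = -I*(-38)/3 = -(-38)*I/3 = 38*I/3)
-2372255 - O(L(J), sqrt(314 + u)) = -2372255 - 38*0/3 = -2372255 - 1*0 = -2372255 + 0 = -2372255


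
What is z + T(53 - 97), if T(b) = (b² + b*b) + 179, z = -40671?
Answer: -36620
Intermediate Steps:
T(b) = 179 + 2*b² (T(b) = (b² + b²) + 179 = 2*b² + 179 = 179 + 2*b²)
z + T(53 - 97) = -40671 + (179 + 2*(53 - 97)²) = -40671 + (179 + 2*(-44)²) = -40671 + (179 + 2*1936) = -40671 + (179 + 3872) = -40671 + 4051 = -36620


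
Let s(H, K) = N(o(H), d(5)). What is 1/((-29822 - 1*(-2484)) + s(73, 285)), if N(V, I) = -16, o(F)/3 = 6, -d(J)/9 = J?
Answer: -1/27354 ≈ -3.6558e-5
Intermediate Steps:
d(J) = -9*J
o(F) = 18 (o(F) = 3*6 = 18)
s(H, K) = -16
1/((-29822 - 1*(-2484)) + s(73, 285)) = 1/((-29822 - 1*(-2484)) - 16) = 1/((-29822 + 2484) - 16) = 1/(-27338 - 16) = 1/(-27354) = -1/27354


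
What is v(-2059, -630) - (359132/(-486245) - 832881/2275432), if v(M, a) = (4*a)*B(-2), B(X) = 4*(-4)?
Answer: 44611973056775669/1106417432840 ≈ 40321.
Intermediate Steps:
B(X) = -16
v(M, a) = -64*a (v(M, a) = (4*a)*(-16) = -64*a)
v(-2059, -630) - (359132/(-486245) - 832881/2275432) = -64*(-630) - (359132/(-486245) - 832881/2275432) = 40320 - (359132*(-1/486245) - 832881*1/2275432) = 40320 - (-359132/486245 - 832881/2275432) = 40320 - 1*(-1222164666869/1106417432840) = 40320 + 1222164666869/1106417432840 = 44611973056775669/1106417432840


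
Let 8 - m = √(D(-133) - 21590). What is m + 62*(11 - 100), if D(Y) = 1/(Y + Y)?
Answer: -5510 - I*√1527622306/266 ≈ -5510.0 - 146.94*I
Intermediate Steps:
D(Y) = 1/(2*Y)
m = 8 - I*√1527622306/266 (m = 8 - √((½)/(-133) - 21590) = 8 - √((½)*(-1/133) - 21590) = 8 - √(-1/266 - 21590) = 8 - √(-5742941/266) = 8 - I*√1527622306/266 ≈ 8.0 - 146.94*I)
m + 62*(11 - 100) = (8 - I*√1527622306/266) + 62*(11 - 100) = (8 - I*√1527622306/266) + 62*(-89) = (8 - I*√1527622306/266) - 5518 = -5510 - I*√1527622306/266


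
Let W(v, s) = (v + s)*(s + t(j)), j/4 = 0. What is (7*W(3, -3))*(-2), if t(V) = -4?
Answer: 0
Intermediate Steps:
j = 0 (j = 4*0 = 0)
W(v, s) = (-4 + s)*(s + v) (W(v, s) = (v + s)*(s - 4) = (s + v)*(-4 + s) = (-4 + s)*(s + v))
(7*W(3, -3))*(-2) = (7*((-3)**2 - 4*(-3) - 4*3 - 3*3))*(-2) = (7*(9 + 12 - 12 - 9))*(-2) = (7*0)*(-2) = 0*(-2) = 0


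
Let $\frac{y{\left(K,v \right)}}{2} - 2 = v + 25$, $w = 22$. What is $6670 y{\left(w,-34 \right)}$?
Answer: $-93380$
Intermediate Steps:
$y{\left(K,v \right)} = 54 + 2 v$ ($y{\left(K,v \right)} = 4 + 2 \left(v + 25\right) = 4 + 2 \left(25 + v\right) = 4 + \left(50 + 2 v\right) = 54 + 2 v$)
$6670 y{\left(w,-34 \right)} = 6670 \left(54 + 2 \left(-34\right)\right) = 6670 \left(54 - 68\right) = 6670 \left(-14\right) = -93380$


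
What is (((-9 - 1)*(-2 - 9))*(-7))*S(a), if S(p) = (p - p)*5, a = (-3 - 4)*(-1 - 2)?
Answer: 0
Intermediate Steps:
a = 21 (a = -7*(-3) = 21)
S(p) = 0 (S(p) = 0*5 = 0)
(((-9 - 1)*(-2 - 9))*(-7))*S(a) = (((-9 - 1)*(-2 - 9))*(-7))*0 = (-10*(-11)*(-7))*0 = (110*(-7))*0 = -770*0 = 0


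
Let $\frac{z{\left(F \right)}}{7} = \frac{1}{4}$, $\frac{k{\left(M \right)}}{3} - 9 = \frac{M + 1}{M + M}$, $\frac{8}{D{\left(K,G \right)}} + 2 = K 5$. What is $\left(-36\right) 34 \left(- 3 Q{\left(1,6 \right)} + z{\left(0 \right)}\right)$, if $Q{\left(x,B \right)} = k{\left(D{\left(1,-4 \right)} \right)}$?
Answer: $\frac{209151}{2} \approx 1.0458 \cdot 10^{5}$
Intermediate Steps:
$D{\left(K,G \right)} = \frac{8}{-2 + 5 K}$ ($D{\left(K,G \right)} = \frac{8}{-2 + K 5} = \frac{8}{-2 + 5 K}$)
$k{\left(M \right)} = 27 + \frac{3 \left(1 + M\right)}{2 M}$ ($k{\left(M \right)} = 27 + 3 \frac{M + 1}{M + M} = 27 + 3 \frac{1 + M}{2 M} = 27 + \frac{3 \left(1 + M\right)}{2 M}$)
$z{\left(F \right)} = \frac{7}{4}$
$Q{\left(x,B \right)} = \frac{465}{16}$ ($Q{\left(x,B \right)} = \frac{3 \left(1 + 19 \frac{8}{-2 + 5 \cdot 1}\right)}{2 \frac{8}{-2 + 5 \cdot 1}} = \frac{3 \left(1 + 19 \frac{8}{-2 + 5}\right)}{2 \frac{8}{-2 + 5}} = \frac{3 \left(1 + 19 \cdot \frac{8}{3}\right)}{2 \cdot \frac{8}{3}} = \frac{3}{2} \cdot \frac{3}{8} \left(1 + \frac{152}{3}\right) = \frac{3}{2} \cdot \frac{3}{8} \cdot \frac{155}{3} = \frac{465}{16}$)
$\left(-36\right) 34 \left(- 3 Q{\left(1,6 \right)} + z{\left(0 \right)}\right) = \left(-36\right) 34 \left(\left(-3\right) \frac{465}{16} + \frac{7}{4}\right) = - 1224 \left(- \frac{1395}{16} + \frac{7}{4}\right) = \left(-1224\right) \left(- \frac{1367}{16}\right) = \frac{209151}{2}$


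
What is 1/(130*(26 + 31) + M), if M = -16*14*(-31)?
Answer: 1/14354 ≈ 6.9667e-5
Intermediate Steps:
M = 6944 (M = -224*(-31) = 6944)
1/(130*(26 + 31) + M) = 1/(130*(26 + 31) + 6944) = 1/(130*57 + 6944) = 1/(7410 + 6944) = 1/14354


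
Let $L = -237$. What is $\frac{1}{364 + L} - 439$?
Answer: $- \frac{55752}{127} \approx -438.99$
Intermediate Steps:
$\frac{1}{364 + L} - 439 = \frac{1}{364 - 237} - 439 = \frac{1}{127} - 439 = - \frac{55752}{127}$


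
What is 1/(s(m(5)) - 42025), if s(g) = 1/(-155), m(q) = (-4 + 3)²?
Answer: -155/6513876 ≈ -2.3795e-5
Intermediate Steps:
m(q) = 1 (m(q) = (-1)² = 1)
s(g) = -1/155
1/(s(m(5)) - 42025) = 1/(-1/155 - 42025) = 1/(-6513876/155) = -155/6513876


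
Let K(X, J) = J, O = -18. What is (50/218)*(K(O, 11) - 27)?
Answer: -400/109 ≈ -3.6697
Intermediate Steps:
(50/218)*(K(O, 11) - 27) = (50/218)*(11 - 27) = (50*(1/218))*(-16) = (25/109)*(-16) = -400/109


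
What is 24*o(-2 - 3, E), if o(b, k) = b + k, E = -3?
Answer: -192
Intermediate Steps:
24*o(-2 - 3, E) = 24*((-2 - 3) - 3) = 24*(-5 - 3) = 24*(-8) = -192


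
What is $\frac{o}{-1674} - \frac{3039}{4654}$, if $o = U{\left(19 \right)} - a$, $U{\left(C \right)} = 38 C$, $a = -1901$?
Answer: $- \frac{4323682}{1947699} \approx -2.2199$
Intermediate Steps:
$o = 2623$ ($o = 38 \cdot 19 - -1901 = 722 + 1901 = 2623$)
$\frac{o}{-1674} - \frac{3039}{4654} = \frac{2623}{-1674} - \frac{3039}{4654} = 2623 \left(- \frac{1}{1674}\right) - \frac{3039}{4654} = - \frac{2623}{1674} - \frac{3039}{4654} = - \frac{4323682}{1947699}$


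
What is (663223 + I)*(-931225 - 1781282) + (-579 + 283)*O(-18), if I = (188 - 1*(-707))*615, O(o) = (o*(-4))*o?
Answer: -3292028311920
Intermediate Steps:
O(o) = -4*o² (O(o) = (-4*o)*o = -4*o²)
I = 550425 (I = (188 + 707)*615 = 895*615 = 550425)
(663223 + I)*(-931225 - 1781282) + (-579 + 283)*O(-18) = (663223 + 550425)*(-931225 - 1781282) + (-579 + 283)*(-4*(-18)²) = 1213648*(-2712507) - (-1184)*324 = -3292028695536 - 296*(-1296) = -3292028695536 + 383616 = -3292028311920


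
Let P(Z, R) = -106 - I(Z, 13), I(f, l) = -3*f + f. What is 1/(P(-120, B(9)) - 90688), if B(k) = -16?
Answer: -1/91034 ≈ -1.0985e-5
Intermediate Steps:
I(f, l) = -2*f
P(Z, R) = -106 + 2*Z (P(Z, R) = -106 - (-2)*Z = -106 + 2*Z)
1/(P(-120, B(9)) - 90688) = 1/((-106 + 2*(-120)) - 90688) = 1/((-106 - 240) - 90688) = 1/(-346 - 90688) = 1/(-91034) = -1/91034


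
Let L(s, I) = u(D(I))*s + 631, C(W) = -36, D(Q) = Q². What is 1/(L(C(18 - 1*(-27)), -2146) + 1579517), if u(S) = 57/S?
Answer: 1151329/1819270216179 ≈ 6.3285e-7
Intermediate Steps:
L(s, I) = 631 + 57*s/I² (L(s, I) = (57/(I²))*s + 631 = (57/I²)*s + 631 = 57*s/I² + 631 = 631 + 57*s/I²)
1/(L(C(18 - 1*(-27)), -2146) + 1579517) = 1/((631 + 57*(-36)/(-2146)²) + 1579517) = 1/((631 + 57*(-36)*(1/4605316)) + 1579517) = 1/((631 - 513/1151329) + 1579517) = 1/(726488086/1151329 + 1579517) = 1/(1819270216179/1151329) = 1151329/1819270216179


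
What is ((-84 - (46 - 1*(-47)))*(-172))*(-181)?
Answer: -5510364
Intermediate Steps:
((-84 - (46 - 1*(-47)))*(-172))*(-181) = ((-84 - (46 + 47))*(-172))*(-181) = ((-84 - 1*93)*(-172))*(-181) = ((-84 - 93)*(-172))*(-181) = -177*(-172)*(-181) = 30444*(-181) = -5510364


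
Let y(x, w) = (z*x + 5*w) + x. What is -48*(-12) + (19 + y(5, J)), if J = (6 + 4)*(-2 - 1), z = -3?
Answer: 435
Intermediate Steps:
J = -30 (J = 10*(-3) = -30)
y(x, w) = -2*x + 5*w (y(x, w) = (-3*x + 5*w) + x = -2*x + 5*w)
-48*(-12) + (19 + y(5, J)) = -48*(-12) + (19 + (-2*5 + 5*(-30))) = 576 + (19 + (-10 - 150)) = 576 + (19 - 160) = 576 - 141 = 435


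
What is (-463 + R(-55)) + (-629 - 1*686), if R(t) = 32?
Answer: -1746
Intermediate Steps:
(-463 + R(-55)) + (-629 - 1*686) = (-463 + 32) + (-629 - 1*686) = -431 + (-629 - 686) = -431 - 1315 = -1746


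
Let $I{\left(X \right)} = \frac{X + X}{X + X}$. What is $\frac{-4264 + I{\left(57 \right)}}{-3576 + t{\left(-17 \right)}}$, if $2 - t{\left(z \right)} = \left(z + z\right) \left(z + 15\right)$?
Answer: $\frac{1421}{1214} \approx 1.1705$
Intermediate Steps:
$t{\left(z \right)} = 2 - 2 z \left(15 + z\right)$ ($t{\left(z \right)} = 2 - \left(z + z\right) \left(z + 15\right) = 2 - 2 z \left(15 + z\right)$)
$I{\left(X \right)} = 1$ ($I{\left(X \right)} = \frac{2 X}{2 X} = 2 X \frac{1}{2 X} = 1$)
$\frac{-4264 + I{\left(57 \right)}}{-3576 + t{\left(-17 \right)}} = \frac{-4264 + 1}{-3576 - \left(-512 + 578\right)} = - \frac{4263}{-3576 + \left(2 + 510 - 578\right)} = - \frac{4263}{-3576 - 66} = - \frac{4263}{-3642} = \left(-4263\right) \left(- \frac{1}{3642}\right) = \frac{1421}{1214}$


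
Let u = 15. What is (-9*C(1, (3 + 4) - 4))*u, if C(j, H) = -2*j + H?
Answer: -135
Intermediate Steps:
C(j, H) = H - 2*j
(-9*C(1, (3 + 4) - 4))*u = -9*(((3 + 4) - 4) - 2*1)*15 = -9*((7 - 4) - 2)*15 = -9*(3 - 2)*15 = -9*1*15 = -9*15 = -135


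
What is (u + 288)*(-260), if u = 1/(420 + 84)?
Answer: -9434945/126 ≈ -74881.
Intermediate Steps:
u = 1/504 ≈ 0.0019841
(u + 288)*(-260) = (1/504 + 288)*(-260) = (145153/504)*(-260) = -9434945/126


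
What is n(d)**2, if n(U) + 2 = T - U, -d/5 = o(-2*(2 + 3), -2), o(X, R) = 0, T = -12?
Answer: 196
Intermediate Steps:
d = 0 (d = -5*0 = 0)
n(U) = -14 - U (n(U) = -2 + (-12 - U) = -14 - U)
n(d)**2 = (-14 - 1*0)**2 = (-14 + 0)**2 = (-14)**2 = 196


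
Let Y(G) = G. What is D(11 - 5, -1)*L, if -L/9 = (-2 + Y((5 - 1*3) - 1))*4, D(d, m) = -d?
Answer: -216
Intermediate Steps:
L = 36 (L = -9*(-2 + ((5 - 1*3) - 1))*4 = -9*(-2 + ((5 - 3) - 1))*4 = -9*(-2 + (2 - 1))*4 = -9*(-2 + 1)*4 = -(-9)*4 = -9*(-4) = 36)
D(11 - 5, -1)*L = -(11 - 5)*36 = -1*6*36 = -6*36 = -216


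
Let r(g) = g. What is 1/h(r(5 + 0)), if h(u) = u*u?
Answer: 1/25 ≈ 0.040000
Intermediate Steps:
h(u) = u²
1/h(r(5 + 0)) = 1/((5 + 0)²) = 1/(5²) = 1/25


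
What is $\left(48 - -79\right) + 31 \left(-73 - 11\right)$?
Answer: $-2477$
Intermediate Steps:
$\left(48 - -79\right) + 31 \left(-73 - 11\right) = \left(48 + 79\right) + 31 \left(-73 - 11\right) = 127 + 31 \left(-84\right) = 127 - 2604 = -2477$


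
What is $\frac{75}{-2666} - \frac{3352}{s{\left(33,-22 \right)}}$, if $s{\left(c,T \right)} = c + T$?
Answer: $- \frac{8937257}{29326} \approx -304.76$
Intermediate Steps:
$s{\left(c,T \right)} = T + c$
$\frac{75}{-2666} - \frac{3352}{s{\left(33,-22 \right)}} = \frac{75}{-2666} - \frac{3352}{-22 + 33} = 75 \left(- \frac{1}{2666}\right) - \frac{3352}{11} = - \frac{75}{2666} - \frac{3352}{11} = - \frac{8937257}{29326}$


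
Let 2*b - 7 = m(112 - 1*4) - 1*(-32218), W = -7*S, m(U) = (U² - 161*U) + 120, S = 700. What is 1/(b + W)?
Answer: 2/16821 ≈ 0.00011890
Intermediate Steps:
m(U) = 120 + U² - 161*U
W = -4900 (W = -7*700 = -4900)
b = 26621/2 (b = 7/2 + ((120 + (112 - 1*4)² - 161*(112 - 1*4)) - 1*(-32218))/2 = 7/2 + ((120 + (112 - 4)² - 161*(112 - 4)) + 32218)/2 = 7/2 + ((120 + 108² - 161*108) + 32218)/2 = 7/2 + ((120 + 11664 - 17388) + 32218)/2 = 7/2 + (-5604 + 32218)/2 = 7/2 + (½)*26614 = 7/2 + 13307 = 26621/2 ≈ 13311.)
1/(b + W) = 1/(26621/2 - 4900) = 1/(16821/2) = 2/16821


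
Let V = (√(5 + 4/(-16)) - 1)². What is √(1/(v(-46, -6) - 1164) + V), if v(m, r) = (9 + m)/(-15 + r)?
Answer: √(13699087739 - 2382806596*√19)/48814 ≈ 1.1791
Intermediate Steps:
v(m, r) = (9 + m)/(-15 + r)
V = (-1 + √19/2)² (V = (√(5 + 4*(-1/16)) - 1)² = (√(5 - ¼) - 1)² = (√(19/4) - 1)² = (√19/2 - 1)² = (-1 + √19/2)² ≈ 1.3911)
√(1/(v(-46, -6) - 1164) + V) = √(1/((9 - 46)/(-15 - 6) - 1164) + (23/4 - √19)) = √(1/(-37/(-21) - 1164) + (23/4 - √19)) = √(1/(-1/21*(-37) - 1164) + (23/4 - √19)) = √(1/(37/21 - 1164) + (23/4 - √19)) = √(1/(-24407/21) + (23/4 - √19)) = √(-21/24407 + (23/4 - √19)) = √(561277/97628 - √19)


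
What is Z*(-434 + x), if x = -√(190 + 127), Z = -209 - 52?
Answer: 113274 + 261*√317 ≈ 1.1792e+5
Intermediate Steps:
Z = -261
x = -√317 ≈ -17.805
Z*(-434 + x) = -261*(-434 - √317) = 113274 + 261*√317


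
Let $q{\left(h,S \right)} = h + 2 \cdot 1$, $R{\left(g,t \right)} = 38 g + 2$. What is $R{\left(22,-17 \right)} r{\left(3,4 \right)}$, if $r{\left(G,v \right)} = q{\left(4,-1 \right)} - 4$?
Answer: $1676$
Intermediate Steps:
$R{\left(g,t \right)} = 2 + 38 g$
$q{\left(h,S \right)} = 2 + h$ ($q{\left(h,S \right)} = h + 2 = 2 + h$)
$r{\left(G,v \right)} = 2$ ($r{\left(G,v \right)} = \left(2 + 4\right) - 4 = 6 - 4 = 2$)
$R{\left(22,-17 \right)} r{\left(3,4 \right)} = \left(2 + 38 \cdot 22\right) 2 = \left(2 + 836\right) 2 = 838 \cdot 2 = 1676$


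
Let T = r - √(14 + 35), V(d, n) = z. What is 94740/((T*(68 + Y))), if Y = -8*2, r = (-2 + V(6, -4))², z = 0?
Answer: -7895/13 ≈ -607.31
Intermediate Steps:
V(d, n) = 0
r = 4 (r = (-2 + 0)² = (-2)² = 4)
Y = -16
T = -3 (T = 4 - √(14 + 35) = 4 - √49 = 4 - 1*7 = 4 - 7 = -3)
94740/((T*(68 + Y))) = 94740/((-3*(68 - 16))) = 94740/((-3*52)) = 94740/(-156) = 94740*(-1/156) = -7895/13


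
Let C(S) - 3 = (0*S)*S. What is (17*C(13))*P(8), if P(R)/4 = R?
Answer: 1632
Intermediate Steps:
C(S) = 3 (C(S) = 3 + (0*S)*S = 3 + 0*S = 3 + 0 = 3)
P(R) = 4*R
(17*C(13))*P(8) = (17*3)*(4*8) = 51*32 = 1632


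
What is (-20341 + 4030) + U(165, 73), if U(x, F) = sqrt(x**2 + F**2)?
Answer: -16311 + sqrt(32554) ≈ -16131.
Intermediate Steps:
U(x, F) = sqrt(F**2 + x**2)
(-20341 + 4030) + U(165, 73) = (-20341 + 4030) + sqrt(73**2 + 165**2) = -16311 + sqrt(5329 + 27225) = -16311 + sqrt(32554)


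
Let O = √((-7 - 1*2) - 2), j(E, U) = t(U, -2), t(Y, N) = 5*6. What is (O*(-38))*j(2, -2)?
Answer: -1140*I*√11 ≈ -3781.0*I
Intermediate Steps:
t(Y, N) = 30
j(E, U) = 30
O = I*√11 (O = √((-7 - 2) - 2) = √(-9 - 2) = √(-11) = I*√11 ≈ 3.3166*I)
(O*(-38))*j(2, -2) = ((I*√11)*(-38))*30 = -38*I*√11*30 = -1140*I*√11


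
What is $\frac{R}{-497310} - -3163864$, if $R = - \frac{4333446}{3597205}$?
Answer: $\frac{943319771459668441}{298154336425} \approx 3.1639 \cdot 10^{6}$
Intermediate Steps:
$R = - \frac{4333446}{3597205}$ ($R = \left(-4333446\right) \frac{1}{3597205} = - \frac{4333446}{3597205} \approx -1.2047$)
$\frac{R}{-497310} - -3163864 = - \frac{4333446}{3597205 \left(-497310\right)} - -3163864 = \left(- \frac{4333446}{3597205}\right) \left(- \frac{1}{497310}\right) + 3163864 = \frac{722241}{298154336425} + 3163864 = \frac{943319771459668441}{298154336425}$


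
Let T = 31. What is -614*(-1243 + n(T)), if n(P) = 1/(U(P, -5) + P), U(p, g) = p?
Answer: 23658955/31 ≈ 7.6319e+5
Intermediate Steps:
n(P) = 1/(2*P) (n(P) = 1/(P + P) = 1/(2*P))
-614*(-1243 + n(T)) = -614*(-1243 + (½)/31) = -614*(-1243 + (½)*(1/31)) = -614*(-1243 + 1/62) = -614*(-77065/62) = 23658955/31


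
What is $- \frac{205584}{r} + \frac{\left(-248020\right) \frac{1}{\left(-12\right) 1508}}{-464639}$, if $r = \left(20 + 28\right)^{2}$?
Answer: $- \frac{250082886523}{2802702448} \approx -89.229$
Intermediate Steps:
$r = 2304$ ($r = 48^{2} = 2304$)
$- \frac{205584}{r} + \frac{\left(-248020\right) \frac{1}{\left(-12\right) 1508}}{-464639} = - \frac{205584}{2304} + \frac{\left(-248020\right) \frac{1}{\left(-12\right) 1508}}{-464639} = \left(-205584\right) \frac{1}{2304} + - \frac{248020}{-18096} \left(- \frac{1}{464639}\right) = - \frac{4283}{48} + \left(-248020\right) \left(- \frac{1}{18096}\right) \left(- \frac{1}{464639}\right) = - \frac{4283}{48} + \frac{62005}{4524} \left(- \frac{1}{464639}\right) = - \frac{4283}{48} - \frac{62005}{2102026836} = - \frac{250082886523}{2802702448}$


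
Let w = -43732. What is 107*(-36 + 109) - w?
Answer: 51543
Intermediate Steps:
107*(-36 + 109) - w = 107*(-36 + 109) - 1*(-43732) = 107*73 + 43732 = 7811 + 43732 = 51543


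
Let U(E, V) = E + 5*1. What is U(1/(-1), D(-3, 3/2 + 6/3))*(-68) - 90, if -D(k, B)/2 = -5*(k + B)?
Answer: -362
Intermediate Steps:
D(k, B) = 10*B + 10*k (D(k, B) = -(-10)*(k + B) = -(-10)*(B + k) = -2*(-5*B - 5*k) = 10*B + 10*k)
U(E, V) = 5 + E (U(E, V) = E + 5 = 5 + E)
U(1/(-1), D(-3, 3/2 + 6/3))*(-68) - 90 = (5 + 1/(-1))*(-68) - 90 = (5 - 1)*(-68) - 90 = 4*(-68) - 90 = -272 - 90 = -362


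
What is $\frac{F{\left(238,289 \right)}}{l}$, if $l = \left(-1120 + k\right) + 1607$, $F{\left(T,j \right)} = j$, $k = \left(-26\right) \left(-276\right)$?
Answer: $\frac{289}{7663} \approx 0.037714$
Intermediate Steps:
$k = 7176$
$l = 7663$ ($l = \left(-1120 + 7176\right) + 1607 = 6056 + 1607 = 7663$)
$\frac{F{\left(238,289 \right)}}{l} = \frac{289}{7663}$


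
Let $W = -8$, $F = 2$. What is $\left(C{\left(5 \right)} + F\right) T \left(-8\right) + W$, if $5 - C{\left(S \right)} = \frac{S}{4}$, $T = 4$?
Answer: $-192$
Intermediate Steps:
$C{\left(S \right)} = 5 - \frac{S}{4}$
$\left(C{\left(5 \right)} + F\right) T \left(-8\right) + W = \left(\left(5 - \frac{5}{4}\right) + 2\right) 4 \left(-8\right) - 8 = \left(\frac{15}{4} + 2\right) 4 \left(-8\right) - 8 = \frac{23}{4} \cdot 4 \left(-8\right) - 8 = 23 \left(-8\right) - 8 = -184 - 8 = -192$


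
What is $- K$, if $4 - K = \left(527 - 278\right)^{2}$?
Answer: $61997$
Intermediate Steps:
$K = -61997$ ($K = 4 - \left(527 - 278\right)^{2} = 4 - 249^{2} = 4 - 62001 = -61997$)
$- K = \left(-1\right) \left(-61997\right) = 61997$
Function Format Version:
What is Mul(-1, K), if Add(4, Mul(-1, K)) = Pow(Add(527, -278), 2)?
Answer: 61997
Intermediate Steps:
K = -61997 (K = Add(4, Mul(-1, Pow(Add(527, -278), 2))) = Add(4, Mul(-1, Pow(249, 2))) = Add(4, Mul(-1, 62001)) = Add(4, -62001) = -61997)
Mul(-1, K) = Mul(-1, -61997) = 61997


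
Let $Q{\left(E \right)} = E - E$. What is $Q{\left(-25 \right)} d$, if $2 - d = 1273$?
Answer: $0$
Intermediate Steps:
$Q{\left(E \right)} = 0$
$d = -1271$ ($d = 2 - 1273 = -1271$)
$Q{\left(-25 \right)} d = 0 \left(-1271\right) = 0$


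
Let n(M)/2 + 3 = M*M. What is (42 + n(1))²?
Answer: 1444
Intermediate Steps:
n(M) = -6 + 2*M² (n(M) = -6 + 2*(M*M) = -6 + 2*M²)
(42 + n(1))² = (42 + (-6 + 2*1²))² = (42 + (-6 + 2*1))² = (42 + (-6 + 2))² = (42 - 4)² = 38² = 1444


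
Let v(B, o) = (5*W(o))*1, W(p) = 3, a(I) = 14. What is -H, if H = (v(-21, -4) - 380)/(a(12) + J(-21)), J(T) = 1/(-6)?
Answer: 2190/83 ≈ 26.386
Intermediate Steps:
J(T) = -1/6
v(B, o) = 15 (v(B, o) = (5*3)*1 = 15*1 = 15)
H = -2190/83 (H = (15 - 380)/(14 - 1/6) = -365/83/6 = -365*6/83 = -2190/83 ≈ -26.386)
-H = -1*(-2190/83) = 2190/83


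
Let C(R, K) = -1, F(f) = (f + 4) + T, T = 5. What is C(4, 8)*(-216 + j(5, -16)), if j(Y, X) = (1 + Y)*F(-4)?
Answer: 186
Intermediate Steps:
F(f) = 9 + f (F(f) = (f + 4) + 5 = (4 + f) + 5 = 9 + f)
j(Y, X) = 5 + 5*Y (j(Y, X) = (1 + Y)*(9 - 4) = (1 + Y)*5 = 5 + 5*Y)
C(4, 8)*(-216 + j(5, -16)) = -(-216 + (5 + 5*5)) = -(-216 + (5 + 25)) = -(-216 + 30) = -1*(-186) = 186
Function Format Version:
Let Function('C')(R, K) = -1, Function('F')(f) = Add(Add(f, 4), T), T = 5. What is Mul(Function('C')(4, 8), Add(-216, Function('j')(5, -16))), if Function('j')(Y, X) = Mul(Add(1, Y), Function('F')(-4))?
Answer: 186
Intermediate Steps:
Function('F')(f) = Add(9, f) (Function('F')(f) = Add(Add(f, 4), 5) = Add(Add(4, f), 5) = Add(9, f))
Function('j')(Y, X) = Add(5, Mul(5, Y)) (Function('j')(Y, X) = Mul(Add(1, Y), Add(9, -4)) = Mul(Add(1, Y), 5) = Add(5, Mul(5, Y)))
Mul(Function('C')(4, 8), Add(-216, Function('j')(5, -16))) = Mul(-1, Add(-216, Add(5, Mul(5, 5)))) = Mul(-1, Add(-216, Add(5, 25))) = Mul(-1, Add(-216, 30)) = Mul(-1, -186) = 186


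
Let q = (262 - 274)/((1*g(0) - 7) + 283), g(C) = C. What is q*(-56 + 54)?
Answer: 2/23 ≈ 0.086957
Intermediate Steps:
q = -1/23 (q = (262 - 274)/((1*0 - 7) + 283) = -12/((0 - 7) + 283) = -12/(-7 + 283) = -12/276 = -12*1/276 = -1/23 ≈ -0.043478)
q*(-56 + 54) = -(-56 + 54)/23 = -1/23*(-2) = 2/23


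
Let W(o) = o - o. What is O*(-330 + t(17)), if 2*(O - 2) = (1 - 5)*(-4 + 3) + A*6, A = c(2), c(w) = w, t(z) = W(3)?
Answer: -3300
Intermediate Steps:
W(o) = 0
t(z) = 0
A = 2
O = 10 (O = 2 + ((1 - 5)*(-4 + 3) + 2*6)/2 = 2 + (-4*(-1) + 12)/2 = 2 + (4 + 12)/2 = 2 + (1/2)*16 = 2 + 8 = 10)
O*(-330 + t(17)) = 10*(-330 + 0) = 10*(-330) = -3300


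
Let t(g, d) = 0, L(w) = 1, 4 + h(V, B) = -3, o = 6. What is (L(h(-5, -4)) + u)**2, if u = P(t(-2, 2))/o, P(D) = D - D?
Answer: 1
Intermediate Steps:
h(V, B) = -7 (h(V, B) = -4 - 3 = -7)
P(D) = 0
u = 0 (u = 0/6 = 0*(1/6) = 0)
(L(h(-5, -4)) + u)**2 = (1 + 0)**2 = 1**2 = 1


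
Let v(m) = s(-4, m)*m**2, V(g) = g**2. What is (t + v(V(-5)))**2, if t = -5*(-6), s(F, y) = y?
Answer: 245079025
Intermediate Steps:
v(m) = m**3 (v(m) = m*m**2 = m**3)
t = 30
(t + v(V(-5)))**2 = (30 + ((-5)**2)**3)**2 = (30 + 25**3)**2 = (30 + 15625)**2 = 15655**2 = 245079025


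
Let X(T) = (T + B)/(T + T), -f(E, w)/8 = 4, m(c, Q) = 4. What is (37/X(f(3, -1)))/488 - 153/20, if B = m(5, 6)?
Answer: -63851/8540 ≈ -7.4767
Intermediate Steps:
B = 4
f(E, w) = -32 (f(E, w) = -8*4 = -32)
X(T) = (4 + T)/(2*T) (X(T) = (T + 4)/(T + T) = (4 + T)/((2*T)) = (4 + T)*(1/(2*T)) = (4 + T)/(2*T))
(37/X(f(3, -1)))/488 - 153/20 = (37/(((1/2)*(4 - 32)/(-32))))/488 - 153/20 = (37/(((1/2)*(-1/32)*(-28))))*(1/488) - 153*1/20 = (37/(7/16))*(1/488) - 153/20 = (37*(16/7))*(1/488) - 153/20 = (592/7)*(1/488) - 153/20 = 74/427 - 153/20 = -63851/8540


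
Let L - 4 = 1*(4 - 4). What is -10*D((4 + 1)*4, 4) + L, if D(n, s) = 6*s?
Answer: -236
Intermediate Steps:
L = 4 (L = 4 + 1*(4 - 4) = 4 + 1*0 = 4 + 0 = 4)
-10*D((4 + 1)*4, 4) + L = -60*4 + 4 = -10*24 + 4 = -240 + 4 = -236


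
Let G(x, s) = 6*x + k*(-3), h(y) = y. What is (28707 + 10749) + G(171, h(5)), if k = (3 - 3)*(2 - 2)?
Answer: 40482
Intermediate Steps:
k = 0 (k = 0*0 = 0)
G(x, s) = 6*x (G(x, s) = 6*x + 0*(-3) = 6*x + 0 = 6*x)
(28707 + 10749) + G(171, h(5)) = (28707 + 10749) + 6*171 = 39456 + 1026 = 40482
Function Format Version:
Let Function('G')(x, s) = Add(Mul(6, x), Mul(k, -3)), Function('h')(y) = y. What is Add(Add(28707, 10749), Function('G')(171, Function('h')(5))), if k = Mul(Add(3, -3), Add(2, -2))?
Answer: 40482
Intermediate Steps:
k = 0 (k = Mul(0, 0) = 0)
Function('G')(x, s) = Mul(6, x) (Function('G')(x, s) = Add(Mul(6, x), Mul(0, -3)) = Add(Mul(6, x), 0) = Mul(6, x))
Add(Add(28707, 10749), Function('G')(171, Function('h')(5))) = Add(Add(28707, 10749), Mul(6, 171)) = Add(39456, 1026) = 40482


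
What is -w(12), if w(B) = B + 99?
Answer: -111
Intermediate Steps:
w(B) = 99 + B
-w(12) = -(99 + 12) = -1*111 = -111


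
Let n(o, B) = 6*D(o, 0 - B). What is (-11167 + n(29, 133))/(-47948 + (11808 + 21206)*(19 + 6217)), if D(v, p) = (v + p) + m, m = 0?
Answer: -11791/205827356 ≈ -5.7286e-5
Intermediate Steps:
D(v, p) = p + v (D(v, p) = (v + p) + 0 = (p + v) + 0 = p + v)
n(o, B) = -6*B + 6*o (n(o, B) = 6*((0 - B) + o) = 6*(-B + o) = 6*(o - B) = -6*B + 6*o)
(-11167 + n(29, 133))/(-47948 + (11808 + 21206)*(19 + 6217)) = (-11167 + (-6*133 + 6*29))/(-47948 + (11808 + 21206)*(19 + 6217)) = (-11167 + (-798 + 174))/(-47948 + 33014*6236) = (-11167 - 624)/(-47948 + 205875304) = -11791/205827356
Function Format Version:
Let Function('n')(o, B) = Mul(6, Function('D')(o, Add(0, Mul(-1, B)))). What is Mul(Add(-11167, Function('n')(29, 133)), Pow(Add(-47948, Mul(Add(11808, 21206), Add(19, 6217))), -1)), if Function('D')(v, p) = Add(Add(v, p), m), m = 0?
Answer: Rational(-11791, 205827356) ≈ -5.7286e-5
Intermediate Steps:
Function('D')(v, p) = Add(p, v) (Function('D')(v, p) = Add(Add(v, p), 0) = Add(Add(p, v), 0) = Add(p, v))
Function('n')(o, B) = Add(Mul(-6, B), Mul(6, o)) (Function('n')(o, B) = Mul(6, Add(Add(0, Mul(-1, B)), o)) = Mul(6, Add(Mul(-1, B), o)) = Mul(6, Add(o, Mul(-1, B))) = Add(Mul(-6, B), Mul(6, o)))
Mul(Add(-11167, Function('n')(29, 133)), Pow(Add(-47948, Mul(Add(11808, 21206), Add(19, 6217))), -1)) = Mul(Add(-11167, Add(Mul(-6, 133), Mul(6, 29))), Pow(Add(-47948, Mul(Add(11808, 21206), Add(19, 6217))), -1)) = Mul(Add(-11167, Add(-798, 174)), Pow(Add(-47948, Mul(33014, 6236)), -1)) = Mul(Add(-11167, -624), Pow(Add(-47948, 205875304), -1)) = Mul(-11791, Pow(205827356, -1)) = Mul(-11791, Rational(1, 205827356)) = Rational(-11791, 205827356)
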